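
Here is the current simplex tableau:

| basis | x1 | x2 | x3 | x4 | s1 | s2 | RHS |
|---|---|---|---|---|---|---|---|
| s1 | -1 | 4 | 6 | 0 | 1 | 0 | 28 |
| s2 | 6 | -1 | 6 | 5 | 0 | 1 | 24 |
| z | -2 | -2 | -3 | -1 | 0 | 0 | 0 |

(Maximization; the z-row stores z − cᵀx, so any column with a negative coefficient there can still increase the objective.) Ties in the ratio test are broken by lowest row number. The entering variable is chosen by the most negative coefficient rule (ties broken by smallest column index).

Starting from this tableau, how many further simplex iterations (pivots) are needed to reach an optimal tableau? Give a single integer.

3

pivot: x3 in, s2 out → z = 12
pivot: x2 in, s1 out → z = 14
pivot: x1 in, x3 out → z = 632/23
No improving column remains; optimal.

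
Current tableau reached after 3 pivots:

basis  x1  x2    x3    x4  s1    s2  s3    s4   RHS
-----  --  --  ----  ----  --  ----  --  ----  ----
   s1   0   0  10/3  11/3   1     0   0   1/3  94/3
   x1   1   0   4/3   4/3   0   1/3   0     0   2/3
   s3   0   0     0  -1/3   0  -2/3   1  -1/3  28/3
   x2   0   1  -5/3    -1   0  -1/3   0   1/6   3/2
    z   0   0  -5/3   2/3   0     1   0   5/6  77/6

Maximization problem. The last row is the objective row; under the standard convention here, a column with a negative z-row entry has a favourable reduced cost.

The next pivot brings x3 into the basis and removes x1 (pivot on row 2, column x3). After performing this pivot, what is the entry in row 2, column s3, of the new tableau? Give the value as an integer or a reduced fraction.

Pivot element is row 2, column x3: 4/3.
Normalize row 2: new (row 2, s3) = 0/(4/3) = 0.
Row 2 is the pivot row, so the entry is 0.

0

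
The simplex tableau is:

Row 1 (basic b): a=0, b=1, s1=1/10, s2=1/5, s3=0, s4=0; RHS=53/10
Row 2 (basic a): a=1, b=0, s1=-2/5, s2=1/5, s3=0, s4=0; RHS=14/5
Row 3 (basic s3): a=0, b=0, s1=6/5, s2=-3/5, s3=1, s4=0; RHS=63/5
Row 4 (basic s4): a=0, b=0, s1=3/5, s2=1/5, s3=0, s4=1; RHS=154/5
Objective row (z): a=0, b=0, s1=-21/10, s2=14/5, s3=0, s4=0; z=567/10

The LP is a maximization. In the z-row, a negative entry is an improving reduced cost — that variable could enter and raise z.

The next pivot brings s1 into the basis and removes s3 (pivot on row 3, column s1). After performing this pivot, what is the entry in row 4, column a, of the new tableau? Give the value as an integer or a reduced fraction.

Pivot element is row 3, column s1: 6/5.
Normalize row 3: new (row 3, a) = 0/(6/5) = 0.
row 4 ← row 4 − (3/5)·(new row 3): 0 − (3/5)·0 = 0.

0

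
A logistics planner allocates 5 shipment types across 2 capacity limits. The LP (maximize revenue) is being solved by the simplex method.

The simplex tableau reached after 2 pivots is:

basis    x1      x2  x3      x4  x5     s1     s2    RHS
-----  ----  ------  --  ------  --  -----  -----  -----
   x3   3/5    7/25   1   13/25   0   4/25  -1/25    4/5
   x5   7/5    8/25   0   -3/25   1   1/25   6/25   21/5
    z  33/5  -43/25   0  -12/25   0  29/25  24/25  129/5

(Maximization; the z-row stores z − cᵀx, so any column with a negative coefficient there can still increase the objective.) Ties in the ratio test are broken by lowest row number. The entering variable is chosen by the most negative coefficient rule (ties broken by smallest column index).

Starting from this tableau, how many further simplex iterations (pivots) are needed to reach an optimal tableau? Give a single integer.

pivot: x2 in, x3 out → z = 215/7
No improving column remains; optimal.

1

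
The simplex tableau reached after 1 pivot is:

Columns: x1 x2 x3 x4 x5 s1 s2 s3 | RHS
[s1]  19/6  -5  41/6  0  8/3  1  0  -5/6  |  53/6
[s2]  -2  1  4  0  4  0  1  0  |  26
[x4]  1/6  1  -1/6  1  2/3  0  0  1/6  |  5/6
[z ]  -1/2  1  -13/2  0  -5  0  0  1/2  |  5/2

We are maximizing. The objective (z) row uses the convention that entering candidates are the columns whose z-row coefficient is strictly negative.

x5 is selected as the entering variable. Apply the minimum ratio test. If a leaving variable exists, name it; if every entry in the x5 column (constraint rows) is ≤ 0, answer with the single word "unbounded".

x4

Ratios: row 1 (s1): (53/6)/(8/3) = 53/16; row 2 (s2): 26/4 = 13/2; row 3 (x4): (5/6)/(2/3) = 5/4.
Minimum ratio is in the x4 row, so x4 leaves.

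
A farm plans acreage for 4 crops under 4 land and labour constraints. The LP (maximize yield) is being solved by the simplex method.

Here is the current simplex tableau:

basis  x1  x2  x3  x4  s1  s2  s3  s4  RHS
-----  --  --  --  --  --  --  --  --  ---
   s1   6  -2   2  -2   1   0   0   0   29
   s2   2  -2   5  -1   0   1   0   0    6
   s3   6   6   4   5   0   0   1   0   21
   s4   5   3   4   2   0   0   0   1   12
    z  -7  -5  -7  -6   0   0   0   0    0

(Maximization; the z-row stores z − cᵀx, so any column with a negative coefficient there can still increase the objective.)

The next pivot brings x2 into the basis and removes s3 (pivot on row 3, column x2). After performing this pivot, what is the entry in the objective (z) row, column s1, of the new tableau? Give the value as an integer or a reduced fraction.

0

Pivot element is row 3, column x2: 6.
Normalize row 3: new (row 3, s1) = 0/6 = 0.
z-row ← z-row − (-5)·(new row 3): 0 − (-5)·0 = 0.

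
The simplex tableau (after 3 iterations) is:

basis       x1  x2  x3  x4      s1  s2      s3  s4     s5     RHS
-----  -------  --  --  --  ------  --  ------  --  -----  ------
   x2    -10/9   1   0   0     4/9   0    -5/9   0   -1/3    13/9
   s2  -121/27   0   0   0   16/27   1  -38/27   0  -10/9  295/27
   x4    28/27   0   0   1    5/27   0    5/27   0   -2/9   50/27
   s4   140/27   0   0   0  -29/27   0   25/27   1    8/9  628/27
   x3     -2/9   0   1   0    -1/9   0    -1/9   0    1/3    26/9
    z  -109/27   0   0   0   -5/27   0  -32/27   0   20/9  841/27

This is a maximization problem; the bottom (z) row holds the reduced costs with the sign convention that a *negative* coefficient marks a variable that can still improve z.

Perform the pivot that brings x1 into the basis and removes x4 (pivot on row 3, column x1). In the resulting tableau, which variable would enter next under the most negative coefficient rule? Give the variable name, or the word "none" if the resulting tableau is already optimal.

Pivot element 28/27. New z-row = old z-row − (-109/27)·(row 3/(28/27)).
Updated z-row coefficients: x1: 0, x2: 0, x3: 0, x4: 109/28, s1: 15/28, s2: 0, s3: -13/28, s4: 0, s5: 19/14.
The most negative is -13/28 in column s3, so s3 would enter next.

s3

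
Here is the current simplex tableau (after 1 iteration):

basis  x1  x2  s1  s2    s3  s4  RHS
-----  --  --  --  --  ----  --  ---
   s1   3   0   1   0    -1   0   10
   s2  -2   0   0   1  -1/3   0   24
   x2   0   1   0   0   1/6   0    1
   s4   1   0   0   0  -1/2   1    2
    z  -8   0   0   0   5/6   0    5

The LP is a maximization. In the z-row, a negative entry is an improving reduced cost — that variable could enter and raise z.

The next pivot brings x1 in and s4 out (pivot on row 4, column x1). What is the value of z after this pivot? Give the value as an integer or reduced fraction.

Minimum ratio for x1: 2/1 = 2.
z changes by −(z-row coeff of x1)·ratio = −(-8)·2 = 16.
New z = 5 + 16 = 21.

21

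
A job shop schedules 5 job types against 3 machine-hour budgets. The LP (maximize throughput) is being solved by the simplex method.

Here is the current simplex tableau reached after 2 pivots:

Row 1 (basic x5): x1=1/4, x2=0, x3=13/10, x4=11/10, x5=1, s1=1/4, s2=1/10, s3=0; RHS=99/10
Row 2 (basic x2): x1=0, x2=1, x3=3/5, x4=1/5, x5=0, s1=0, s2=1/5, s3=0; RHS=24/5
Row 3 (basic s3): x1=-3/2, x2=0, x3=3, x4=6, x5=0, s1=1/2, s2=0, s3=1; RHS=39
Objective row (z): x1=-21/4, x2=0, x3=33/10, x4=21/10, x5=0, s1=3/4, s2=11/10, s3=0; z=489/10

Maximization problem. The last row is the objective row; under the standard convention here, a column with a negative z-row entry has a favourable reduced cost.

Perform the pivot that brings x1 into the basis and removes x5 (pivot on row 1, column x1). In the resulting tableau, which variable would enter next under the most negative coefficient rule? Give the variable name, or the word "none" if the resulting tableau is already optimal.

Pivot element 1/4. New z-row = old z-row − (-21/4)·(row 1/(1/4)).
Updated z-row coefficients: x1: 0, x2: 0, x3: 153/5, x4: 126/5, x5: 21, s1: 6, s2: 16/5, s3: 0.
No coefficient is strictly negative; the tableau after this pivot is optimal.

none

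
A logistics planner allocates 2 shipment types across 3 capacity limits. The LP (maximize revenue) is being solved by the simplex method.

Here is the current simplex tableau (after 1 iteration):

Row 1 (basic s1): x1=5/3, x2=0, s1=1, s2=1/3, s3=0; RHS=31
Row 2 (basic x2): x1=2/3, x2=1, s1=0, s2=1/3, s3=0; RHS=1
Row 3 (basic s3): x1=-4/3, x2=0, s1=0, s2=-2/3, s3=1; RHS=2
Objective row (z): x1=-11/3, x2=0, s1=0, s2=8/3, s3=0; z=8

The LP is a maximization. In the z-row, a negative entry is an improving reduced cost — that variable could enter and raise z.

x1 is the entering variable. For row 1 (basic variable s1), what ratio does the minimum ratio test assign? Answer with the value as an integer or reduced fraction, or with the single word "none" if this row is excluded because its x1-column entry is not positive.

Ratio = RHS / (x1 entry) = 31 / (5/3) = 93/5.

93/5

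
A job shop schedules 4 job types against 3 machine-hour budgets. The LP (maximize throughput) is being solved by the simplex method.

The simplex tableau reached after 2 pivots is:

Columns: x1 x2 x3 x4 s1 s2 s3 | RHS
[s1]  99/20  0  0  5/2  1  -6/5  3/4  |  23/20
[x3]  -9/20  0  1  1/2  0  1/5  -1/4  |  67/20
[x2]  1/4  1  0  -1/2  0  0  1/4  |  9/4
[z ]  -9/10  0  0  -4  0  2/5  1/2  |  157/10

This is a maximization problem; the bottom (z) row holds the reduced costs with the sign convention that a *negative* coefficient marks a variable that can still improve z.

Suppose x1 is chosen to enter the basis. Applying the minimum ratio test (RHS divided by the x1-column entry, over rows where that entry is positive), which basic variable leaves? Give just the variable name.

Ratios: row 1 (s1): (23/20)/(99/20) = 23/99; row 2 (x3): entry -9/20 ≤ 0, skip; row 3 (x2): (9/4)/(1/4) = 9.
Minimum ratio 23/99 is in the s1 row, so s1 leaves.

s1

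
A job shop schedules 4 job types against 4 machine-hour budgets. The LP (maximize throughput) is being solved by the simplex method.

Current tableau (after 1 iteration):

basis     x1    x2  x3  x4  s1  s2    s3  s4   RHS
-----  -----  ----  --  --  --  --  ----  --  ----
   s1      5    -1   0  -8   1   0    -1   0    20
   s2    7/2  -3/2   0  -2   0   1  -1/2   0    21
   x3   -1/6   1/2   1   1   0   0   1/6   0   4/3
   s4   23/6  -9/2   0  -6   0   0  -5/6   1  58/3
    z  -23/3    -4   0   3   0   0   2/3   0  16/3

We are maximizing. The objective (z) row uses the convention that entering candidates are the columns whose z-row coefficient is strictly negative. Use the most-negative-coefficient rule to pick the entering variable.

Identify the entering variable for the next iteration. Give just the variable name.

Objective-row coefficients: x1: -23/3, x2: -4, x3: 0, x4: 3, s1: 0, s2: 0, s3: 2/3, s4: 0.
The most negative is -23/3 in column x1, so x1 enters.

x1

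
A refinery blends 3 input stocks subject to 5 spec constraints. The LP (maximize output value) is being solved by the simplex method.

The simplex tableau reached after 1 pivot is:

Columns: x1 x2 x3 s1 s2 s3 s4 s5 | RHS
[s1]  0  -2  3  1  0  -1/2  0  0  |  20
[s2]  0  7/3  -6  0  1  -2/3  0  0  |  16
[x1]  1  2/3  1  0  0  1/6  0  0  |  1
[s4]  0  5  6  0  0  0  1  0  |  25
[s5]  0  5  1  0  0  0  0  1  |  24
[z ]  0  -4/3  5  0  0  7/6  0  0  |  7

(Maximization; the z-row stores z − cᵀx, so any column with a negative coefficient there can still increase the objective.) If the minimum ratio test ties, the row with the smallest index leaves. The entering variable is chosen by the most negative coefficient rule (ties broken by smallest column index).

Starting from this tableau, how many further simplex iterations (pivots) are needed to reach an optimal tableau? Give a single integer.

pivot: x2 in, x1 out → z = 9
No improving column remains; optimal.

1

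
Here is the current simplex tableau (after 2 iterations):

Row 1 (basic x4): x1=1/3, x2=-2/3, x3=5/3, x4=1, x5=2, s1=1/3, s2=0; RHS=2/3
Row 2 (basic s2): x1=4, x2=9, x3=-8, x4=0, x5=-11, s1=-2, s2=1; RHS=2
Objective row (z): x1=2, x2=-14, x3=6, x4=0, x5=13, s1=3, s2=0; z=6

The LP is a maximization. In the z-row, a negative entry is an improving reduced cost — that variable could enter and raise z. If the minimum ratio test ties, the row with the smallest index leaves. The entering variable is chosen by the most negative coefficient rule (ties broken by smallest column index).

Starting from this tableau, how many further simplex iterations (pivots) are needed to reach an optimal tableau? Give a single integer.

pivot: x2 in, s2 out → z = 82/9
pivot: x3 in, x4 out → z = 14
No improving column remains; optimal.

2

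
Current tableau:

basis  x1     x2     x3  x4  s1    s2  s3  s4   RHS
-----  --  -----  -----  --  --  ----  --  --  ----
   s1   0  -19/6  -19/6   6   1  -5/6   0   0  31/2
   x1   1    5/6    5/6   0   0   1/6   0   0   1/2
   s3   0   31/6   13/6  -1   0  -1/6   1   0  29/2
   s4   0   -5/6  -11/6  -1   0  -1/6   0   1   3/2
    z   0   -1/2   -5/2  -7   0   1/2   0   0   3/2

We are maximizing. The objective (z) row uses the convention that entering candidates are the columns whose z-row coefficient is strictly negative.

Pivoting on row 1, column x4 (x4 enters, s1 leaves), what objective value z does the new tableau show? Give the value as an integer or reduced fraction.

Minimum ratio for x4: (31/2)/6 = 31/12.
z changes by −(z-row coeff of x4)·ratio = −(-7)·(31/12) = 217/12.
New z = 3/2 + (217/12) = 235/12.

235/12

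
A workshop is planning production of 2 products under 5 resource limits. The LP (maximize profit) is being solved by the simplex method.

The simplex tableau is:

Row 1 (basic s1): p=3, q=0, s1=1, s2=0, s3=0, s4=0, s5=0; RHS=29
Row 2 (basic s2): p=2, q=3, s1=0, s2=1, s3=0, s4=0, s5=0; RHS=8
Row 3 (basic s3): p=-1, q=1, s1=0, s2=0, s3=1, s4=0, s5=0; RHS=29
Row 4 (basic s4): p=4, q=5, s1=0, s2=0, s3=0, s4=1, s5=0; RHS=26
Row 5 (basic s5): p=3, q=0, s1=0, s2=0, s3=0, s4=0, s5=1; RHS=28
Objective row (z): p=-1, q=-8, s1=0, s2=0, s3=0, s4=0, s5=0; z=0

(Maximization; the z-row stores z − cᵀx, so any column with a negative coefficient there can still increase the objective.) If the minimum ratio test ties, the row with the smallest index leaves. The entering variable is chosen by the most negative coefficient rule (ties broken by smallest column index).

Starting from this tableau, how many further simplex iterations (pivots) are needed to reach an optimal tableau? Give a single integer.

pivot: q in, s2 out → z = 64/3
No improving column remains; optimal.

1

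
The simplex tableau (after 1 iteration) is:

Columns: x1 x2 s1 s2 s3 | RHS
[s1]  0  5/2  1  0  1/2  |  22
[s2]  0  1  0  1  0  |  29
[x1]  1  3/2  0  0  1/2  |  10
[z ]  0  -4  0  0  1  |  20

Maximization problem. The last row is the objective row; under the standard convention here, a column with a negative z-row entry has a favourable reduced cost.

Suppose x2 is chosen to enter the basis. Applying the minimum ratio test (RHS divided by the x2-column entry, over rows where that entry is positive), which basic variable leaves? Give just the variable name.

x1

Ratios: row 1 (s1): 22/(5/2) = 44/5; row 2 (s2): 29/1 = 29; row 3 (x1): 10/(3/2) = 20/3.
Minimum ratio 20/3 is in the x1 row, so x1 leaves.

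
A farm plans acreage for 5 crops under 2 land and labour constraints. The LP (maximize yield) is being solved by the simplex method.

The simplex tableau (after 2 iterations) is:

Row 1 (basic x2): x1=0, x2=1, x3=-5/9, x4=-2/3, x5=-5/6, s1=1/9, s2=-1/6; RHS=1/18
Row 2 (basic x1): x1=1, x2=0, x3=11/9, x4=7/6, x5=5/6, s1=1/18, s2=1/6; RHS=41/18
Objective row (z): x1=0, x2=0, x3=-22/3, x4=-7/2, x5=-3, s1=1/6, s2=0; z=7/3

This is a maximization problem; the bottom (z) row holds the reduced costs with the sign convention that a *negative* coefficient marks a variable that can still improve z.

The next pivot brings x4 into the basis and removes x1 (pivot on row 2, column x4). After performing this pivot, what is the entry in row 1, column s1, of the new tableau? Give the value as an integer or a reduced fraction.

Pivot element is row 2, column x4: 7/6.
Normalize row 2: new (row 2, s1) = (1/18)/(7/6) = 1/21.
row 1 ← row 1 − (-2/3)·(new row 2): 1/9 − (-2/3)·(1/21) = 1/7.

1/7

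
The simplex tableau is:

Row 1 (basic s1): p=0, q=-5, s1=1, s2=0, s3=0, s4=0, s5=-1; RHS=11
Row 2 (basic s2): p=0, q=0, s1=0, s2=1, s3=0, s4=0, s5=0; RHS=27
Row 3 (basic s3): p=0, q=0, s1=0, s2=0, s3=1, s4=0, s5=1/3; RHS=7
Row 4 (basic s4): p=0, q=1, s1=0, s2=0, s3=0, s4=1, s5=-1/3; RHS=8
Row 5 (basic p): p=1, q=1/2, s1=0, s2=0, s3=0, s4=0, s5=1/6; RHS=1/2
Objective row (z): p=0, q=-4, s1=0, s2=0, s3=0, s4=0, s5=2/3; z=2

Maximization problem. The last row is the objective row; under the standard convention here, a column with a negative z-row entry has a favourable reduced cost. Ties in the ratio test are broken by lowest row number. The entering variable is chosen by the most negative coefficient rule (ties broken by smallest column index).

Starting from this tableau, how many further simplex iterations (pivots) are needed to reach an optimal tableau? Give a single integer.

pivot: q in, p out → z = 6
No improving column remains; optimal.

1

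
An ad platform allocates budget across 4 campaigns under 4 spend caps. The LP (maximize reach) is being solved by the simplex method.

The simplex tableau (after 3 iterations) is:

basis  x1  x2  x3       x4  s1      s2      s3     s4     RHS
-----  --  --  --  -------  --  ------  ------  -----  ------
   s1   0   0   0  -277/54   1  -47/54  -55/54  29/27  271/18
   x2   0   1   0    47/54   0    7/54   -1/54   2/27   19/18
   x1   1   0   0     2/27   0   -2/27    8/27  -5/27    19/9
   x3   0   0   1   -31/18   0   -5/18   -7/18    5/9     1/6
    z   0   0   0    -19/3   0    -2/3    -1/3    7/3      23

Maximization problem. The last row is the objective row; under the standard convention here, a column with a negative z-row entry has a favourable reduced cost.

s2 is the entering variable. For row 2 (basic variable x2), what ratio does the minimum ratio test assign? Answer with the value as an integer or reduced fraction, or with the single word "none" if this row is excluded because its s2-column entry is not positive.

57/7

Ratio = RHS / (s2 entry) = (19/18) / (7/54) = 57/7.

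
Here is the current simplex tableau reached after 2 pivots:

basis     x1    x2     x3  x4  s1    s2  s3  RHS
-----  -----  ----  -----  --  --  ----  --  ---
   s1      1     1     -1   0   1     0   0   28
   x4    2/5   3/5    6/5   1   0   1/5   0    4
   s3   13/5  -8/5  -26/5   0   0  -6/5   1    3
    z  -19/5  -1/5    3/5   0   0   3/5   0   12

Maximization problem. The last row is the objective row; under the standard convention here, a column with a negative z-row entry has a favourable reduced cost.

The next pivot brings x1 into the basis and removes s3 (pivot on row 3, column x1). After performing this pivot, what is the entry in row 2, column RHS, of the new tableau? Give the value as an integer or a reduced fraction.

Pivot element is row 3, column x1: 13/5.
Normalize row 3: new (row 3, RHS) = 3/(13/5) = 15/13.
row 2 ← row 2 − (2/5)·(new row 3): 4 − (2/5)·(15/13) = 46/13.

46/13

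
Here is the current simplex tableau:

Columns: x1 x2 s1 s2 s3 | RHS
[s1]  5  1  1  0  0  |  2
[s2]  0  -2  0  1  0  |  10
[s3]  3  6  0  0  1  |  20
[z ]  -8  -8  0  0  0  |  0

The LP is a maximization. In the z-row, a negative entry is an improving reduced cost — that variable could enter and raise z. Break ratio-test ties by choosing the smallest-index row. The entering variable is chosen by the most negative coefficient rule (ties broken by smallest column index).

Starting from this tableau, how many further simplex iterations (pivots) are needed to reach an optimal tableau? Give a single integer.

pivot: x1 in, s1 out → z = 16/5
pivot: x2 in, x1 out → z = 16
No improving column remains; optimal.

2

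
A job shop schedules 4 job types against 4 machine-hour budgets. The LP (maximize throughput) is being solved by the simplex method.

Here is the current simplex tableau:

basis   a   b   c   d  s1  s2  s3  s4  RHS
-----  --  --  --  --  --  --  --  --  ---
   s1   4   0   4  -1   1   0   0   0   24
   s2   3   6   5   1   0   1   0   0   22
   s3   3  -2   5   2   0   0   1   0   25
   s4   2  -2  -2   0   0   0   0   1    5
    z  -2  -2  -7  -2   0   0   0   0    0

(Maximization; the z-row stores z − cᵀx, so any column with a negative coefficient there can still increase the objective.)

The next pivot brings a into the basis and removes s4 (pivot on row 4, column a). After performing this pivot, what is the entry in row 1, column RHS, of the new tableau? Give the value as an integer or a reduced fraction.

Pivot element is row 4, column a: 2.
Normalize row 4: new (row 4, RHS) = 5/2 = 5/2.
row 1 ← row 1 − 4·(new row 4): 24 − 4·(5/2) = 14.

14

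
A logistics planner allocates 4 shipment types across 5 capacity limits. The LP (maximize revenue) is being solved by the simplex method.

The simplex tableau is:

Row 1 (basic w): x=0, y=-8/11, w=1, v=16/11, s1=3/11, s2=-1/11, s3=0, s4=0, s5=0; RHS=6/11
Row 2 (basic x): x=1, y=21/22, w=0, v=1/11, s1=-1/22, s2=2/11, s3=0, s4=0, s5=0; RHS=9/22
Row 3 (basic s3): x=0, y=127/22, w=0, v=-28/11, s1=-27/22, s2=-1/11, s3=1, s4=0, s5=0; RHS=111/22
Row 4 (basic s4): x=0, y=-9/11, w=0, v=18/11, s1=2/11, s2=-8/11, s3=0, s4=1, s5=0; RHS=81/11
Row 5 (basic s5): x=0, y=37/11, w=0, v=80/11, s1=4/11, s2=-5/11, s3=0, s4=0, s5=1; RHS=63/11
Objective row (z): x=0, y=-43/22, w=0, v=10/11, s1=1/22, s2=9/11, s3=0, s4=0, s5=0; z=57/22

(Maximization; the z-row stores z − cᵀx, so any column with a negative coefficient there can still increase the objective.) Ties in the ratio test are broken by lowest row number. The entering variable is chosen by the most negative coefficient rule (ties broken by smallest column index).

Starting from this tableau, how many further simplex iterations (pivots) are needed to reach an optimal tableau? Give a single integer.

pivot: y in, x out → z = 24/7
pivot: s1 in, w out → z = 18/5
No improving column remains; optimal.

2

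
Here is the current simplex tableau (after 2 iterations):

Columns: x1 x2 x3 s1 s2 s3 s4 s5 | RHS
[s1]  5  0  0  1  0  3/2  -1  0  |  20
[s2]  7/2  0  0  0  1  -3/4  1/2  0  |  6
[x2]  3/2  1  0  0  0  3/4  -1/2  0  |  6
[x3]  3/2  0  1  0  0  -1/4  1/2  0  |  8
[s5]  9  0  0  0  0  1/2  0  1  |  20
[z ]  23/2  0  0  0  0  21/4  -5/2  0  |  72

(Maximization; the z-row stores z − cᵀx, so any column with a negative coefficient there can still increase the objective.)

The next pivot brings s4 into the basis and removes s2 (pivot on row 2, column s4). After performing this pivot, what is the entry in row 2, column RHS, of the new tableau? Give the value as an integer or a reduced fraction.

12

Pivot element is row 2, column s4: 1/2.
Normalize row 2: new (row 2, RHS) = 6/(1/2) = 12.
Row 2 is the pivot row, so the entry is 12.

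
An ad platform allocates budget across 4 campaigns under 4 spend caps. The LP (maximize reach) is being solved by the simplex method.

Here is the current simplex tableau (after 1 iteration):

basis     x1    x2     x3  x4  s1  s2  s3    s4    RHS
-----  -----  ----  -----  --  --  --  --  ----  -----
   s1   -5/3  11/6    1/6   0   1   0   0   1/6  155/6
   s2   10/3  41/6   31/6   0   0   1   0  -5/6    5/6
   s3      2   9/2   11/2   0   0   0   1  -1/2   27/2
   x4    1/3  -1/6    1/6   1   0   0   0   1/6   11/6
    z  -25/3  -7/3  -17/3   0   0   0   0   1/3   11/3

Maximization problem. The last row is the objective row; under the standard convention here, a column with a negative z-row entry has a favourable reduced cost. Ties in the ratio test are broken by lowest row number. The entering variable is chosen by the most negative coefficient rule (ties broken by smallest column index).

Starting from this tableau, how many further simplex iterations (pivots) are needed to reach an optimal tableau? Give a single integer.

2

pivot: x1 in, s2 out → z = 23/4
pivot: s4 in, x4 out → z = 18
No improving column remains; optimal.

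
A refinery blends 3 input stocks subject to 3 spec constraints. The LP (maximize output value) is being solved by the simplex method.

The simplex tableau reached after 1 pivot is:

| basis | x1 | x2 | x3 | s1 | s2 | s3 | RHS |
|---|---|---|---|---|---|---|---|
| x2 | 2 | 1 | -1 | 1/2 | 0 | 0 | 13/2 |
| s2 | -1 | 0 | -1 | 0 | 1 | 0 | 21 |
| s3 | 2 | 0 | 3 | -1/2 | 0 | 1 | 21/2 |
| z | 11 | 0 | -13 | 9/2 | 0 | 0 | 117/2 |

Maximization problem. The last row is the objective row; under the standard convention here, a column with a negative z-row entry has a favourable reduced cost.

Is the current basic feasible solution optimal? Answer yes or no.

no

Column x3 has objective-row coefficient -13, which is negative; an improving pivot exists, so not yet optimal.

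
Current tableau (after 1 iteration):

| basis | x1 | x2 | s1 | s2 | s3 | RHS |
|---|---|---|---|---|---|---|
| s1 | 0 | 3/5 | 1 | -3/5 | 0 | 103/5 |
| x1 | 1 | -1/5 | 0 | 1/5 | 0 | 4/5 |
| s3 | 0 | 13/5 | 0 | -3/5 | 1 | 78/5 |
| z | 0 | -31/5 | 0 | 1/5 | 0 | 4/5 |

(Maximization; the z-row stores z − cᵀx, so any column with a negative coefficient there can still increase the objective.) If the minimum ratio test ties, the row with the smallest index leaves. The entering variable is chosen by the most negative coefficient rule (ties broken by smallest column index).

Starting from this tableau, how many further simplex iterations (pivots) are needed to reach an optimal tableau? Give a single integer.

2

pivot: x2 in, s3 out → z = 38
pivot: s2 in, x1 out → z = 54
No improving column remains; optimal.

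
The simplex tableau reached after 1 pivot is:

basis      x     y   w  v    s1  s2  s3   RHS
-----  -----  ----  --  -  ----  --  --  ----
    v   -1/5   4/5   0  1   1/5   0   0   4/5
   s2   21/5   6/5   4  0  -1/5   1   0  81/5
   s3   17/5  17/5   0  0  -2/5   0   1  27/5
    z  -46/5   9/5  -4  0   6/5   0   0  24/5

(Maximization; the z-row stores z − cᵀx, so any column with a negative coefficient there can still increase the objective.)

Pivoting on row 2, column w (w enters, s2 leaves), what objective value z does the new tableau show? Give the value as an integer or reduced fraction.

21

Minimum ratio for w: (81/5)/4 = 81/20.
z changes by −(z-row coeff of w)·ratio = −(-4)·(81/20) = 81/5.
New z = 24/5 + (81/5) = 21.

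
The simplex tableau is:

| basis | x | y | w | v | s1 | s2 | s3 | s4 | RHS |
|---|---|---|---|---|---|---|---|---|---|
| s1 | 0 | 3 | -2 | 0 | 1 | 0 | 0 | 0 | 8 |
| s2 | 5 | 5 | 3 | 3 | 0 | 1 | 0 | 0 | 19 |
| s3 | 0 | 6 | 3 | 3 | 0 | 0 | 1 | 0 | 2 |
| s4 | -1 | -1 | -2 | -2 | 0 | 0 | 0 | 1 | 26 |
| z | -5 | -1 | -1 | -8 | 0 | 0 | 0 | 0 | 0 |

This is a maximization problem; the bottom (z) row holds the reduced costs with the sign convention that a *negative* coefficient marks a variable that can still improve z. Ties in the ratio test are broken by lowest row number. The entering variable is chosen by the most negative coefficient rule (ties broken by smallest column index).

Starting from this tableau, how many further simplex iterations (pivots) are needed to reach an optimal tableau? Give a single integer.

pivot: v in, s3 out → z = 16/3
pivot: x in, s2 out → z = 67/3
No improving column remains; optimal.

2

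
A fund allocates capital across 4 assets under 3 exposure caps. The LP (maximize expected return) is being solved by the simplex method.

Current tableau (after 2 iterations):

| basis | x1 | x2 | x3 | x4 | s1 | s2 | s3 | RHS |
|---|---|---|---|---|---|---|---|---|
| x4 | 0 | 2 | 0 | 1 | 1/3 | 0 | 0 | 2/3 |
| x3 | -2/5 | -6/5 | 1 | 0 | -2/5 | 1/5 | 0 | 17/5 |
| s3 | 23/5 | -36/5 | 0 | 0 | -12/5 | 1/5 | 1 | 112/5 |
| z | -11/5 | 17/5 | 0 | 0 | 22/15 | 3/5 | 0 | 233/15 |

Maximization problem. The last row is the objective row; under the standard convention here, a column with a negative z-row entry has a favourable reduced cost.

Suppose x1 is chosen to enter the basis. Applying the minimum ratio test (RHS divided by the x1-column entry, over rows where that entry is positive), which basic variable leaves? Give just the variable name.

Ratios: row 1 (x4): entry 0 ≤ 0, skip; row 2 (x3): entry -2/5 ≤ 0, skip; row 3 (s3): (112/5)/(23/5) = 112/23.
Minimum ratio 112/23 is in the s3 row, so s3 leaves.

s3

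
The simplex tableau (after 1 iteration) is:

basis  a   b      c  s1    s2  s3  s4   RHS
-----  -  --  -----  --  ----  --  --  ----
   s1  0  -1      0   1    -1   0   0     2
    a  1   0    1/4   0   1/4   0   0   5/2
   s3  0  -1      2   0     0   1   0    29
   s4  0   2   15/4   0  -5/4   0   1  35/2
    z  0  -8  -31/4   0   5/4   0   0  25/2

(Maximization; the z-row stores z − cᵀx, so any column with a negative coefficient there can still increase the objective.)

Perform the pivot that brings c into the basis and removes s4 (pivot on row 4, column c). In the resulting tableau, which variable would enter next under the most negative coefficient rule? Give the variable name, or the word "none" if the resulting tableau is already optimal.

b

Pivot element 15/4. New z-row = old z-row − (-31/4)·(row 4/(15/4)).
Updated z-row coefficients: a: 0, b: -58/15, c: 0, s1: 0, s2: -4/3, s3: 0, s4: 31/15.
The most negative is -58/15 in column b, so b would enter next.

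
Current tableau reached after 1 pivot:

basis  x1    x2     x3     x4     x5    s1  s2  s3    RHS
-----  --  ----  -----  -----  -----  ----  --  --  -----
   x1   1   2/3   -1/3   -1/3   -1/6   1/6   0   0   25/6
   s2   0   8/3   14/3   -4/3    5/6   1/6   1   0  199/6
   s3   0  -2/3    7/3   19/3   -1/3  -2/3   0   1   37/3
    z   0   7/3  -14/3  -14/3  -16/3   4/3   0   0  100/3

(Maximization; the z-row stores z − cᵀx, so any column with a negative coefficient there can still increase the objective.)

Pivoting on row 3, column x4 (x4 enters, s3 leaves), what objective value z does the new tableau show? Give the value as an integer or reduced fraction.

Minimum ratio for x4: (37/3)/(19/3) = 37/19.
z changes by −(z-row coeff of x4)·ratio = −(-14/3)·(37/19) = 518/57.
New z = 100/3 + (518/57) = 806/19.

806/19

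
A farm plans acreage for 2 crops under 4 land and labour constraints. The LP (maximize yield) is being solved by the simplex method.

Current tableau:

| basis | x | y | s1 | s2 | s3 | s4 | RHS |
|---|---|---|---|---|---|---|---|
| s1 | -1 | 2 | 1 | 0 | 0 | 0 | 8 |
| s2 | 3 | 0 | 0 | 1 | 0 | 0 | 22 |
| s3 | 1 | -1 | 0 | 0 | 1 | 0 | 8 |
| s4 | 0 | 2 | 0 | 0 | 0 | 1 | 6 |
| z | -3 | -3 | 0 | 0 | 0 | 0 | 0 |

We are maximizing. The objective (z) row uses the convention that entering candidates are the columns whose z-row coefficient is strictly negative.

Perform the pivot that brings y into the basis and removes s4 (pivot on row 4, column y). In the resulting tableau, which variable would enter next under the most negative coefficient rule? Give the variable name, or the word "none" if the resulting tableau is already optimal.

Pivot element 2. New z-row = old z-row − (-3)·(row 4/2).
Updated z-row coefficients: x: -3, y: 0, s1: 0, s2: 0, s3: 0, s4: 3/2.
The most negative is -3 in column x, so x would enter next.

x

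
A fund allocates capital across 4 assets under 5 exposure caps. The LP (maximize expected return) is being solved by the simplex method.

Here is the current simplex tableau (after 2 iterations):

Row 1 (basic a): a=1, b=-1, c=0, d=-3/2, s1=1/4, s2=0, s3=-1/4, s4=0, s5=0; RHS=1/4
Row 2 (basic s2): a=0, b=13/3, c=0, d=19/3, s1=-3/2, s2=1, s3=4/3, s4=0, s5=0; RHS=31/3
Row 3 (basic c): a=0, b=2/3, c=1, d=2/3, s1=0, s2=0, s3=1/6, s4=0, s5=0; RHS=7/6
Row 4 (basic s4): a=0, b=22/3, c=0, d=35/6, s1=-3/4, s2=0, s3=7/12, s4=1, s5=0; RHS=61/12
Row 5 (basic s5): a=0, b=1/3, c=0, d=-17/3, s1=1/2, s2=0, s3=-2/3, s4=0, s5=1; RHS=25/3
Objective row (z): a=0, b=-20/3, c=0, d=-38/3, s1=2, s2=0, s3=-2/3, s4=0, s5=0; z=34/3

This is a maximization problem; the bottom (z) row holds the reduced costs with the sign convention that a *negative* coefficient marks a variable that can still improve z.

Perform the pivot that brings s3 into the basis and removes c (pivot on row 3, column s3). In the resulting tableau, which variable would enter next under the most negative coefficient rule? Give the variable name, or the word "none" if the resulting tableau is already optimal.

d

Pivot element 1/6. New z-row = old z-row − (-2/3)·(row 3/(1/6)).
Updated z-row coefficients: a: 0, b: -4, c: 4, d: -10, s1: 2, s2: 0, s3: 0, s4: 0, s5: 0.
The most negative is -10 in column d, so d would enter next.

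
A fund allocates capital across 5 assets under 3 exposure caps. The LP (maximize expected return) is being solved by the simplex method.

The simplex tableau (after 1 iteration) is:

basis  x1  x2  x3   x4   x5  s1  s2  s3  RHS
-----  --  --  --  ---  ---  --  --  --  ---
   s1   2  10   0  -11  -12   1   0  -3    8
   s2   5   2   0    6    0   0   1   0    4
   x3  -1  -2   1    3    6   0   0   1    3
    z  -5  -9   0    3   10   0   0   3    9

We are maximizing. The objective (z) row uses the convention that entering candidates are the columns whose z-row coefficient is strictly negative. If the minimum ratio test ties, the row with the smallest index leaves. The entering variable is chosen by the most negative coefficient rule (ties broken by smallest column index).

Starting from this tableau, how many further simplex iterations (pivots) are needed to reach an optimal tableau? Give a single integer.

2

pivot: x2 in, s1 out → z = 81/5
pivot: x4 in, s2 out → z = 747/41
No improving column remains; optimal.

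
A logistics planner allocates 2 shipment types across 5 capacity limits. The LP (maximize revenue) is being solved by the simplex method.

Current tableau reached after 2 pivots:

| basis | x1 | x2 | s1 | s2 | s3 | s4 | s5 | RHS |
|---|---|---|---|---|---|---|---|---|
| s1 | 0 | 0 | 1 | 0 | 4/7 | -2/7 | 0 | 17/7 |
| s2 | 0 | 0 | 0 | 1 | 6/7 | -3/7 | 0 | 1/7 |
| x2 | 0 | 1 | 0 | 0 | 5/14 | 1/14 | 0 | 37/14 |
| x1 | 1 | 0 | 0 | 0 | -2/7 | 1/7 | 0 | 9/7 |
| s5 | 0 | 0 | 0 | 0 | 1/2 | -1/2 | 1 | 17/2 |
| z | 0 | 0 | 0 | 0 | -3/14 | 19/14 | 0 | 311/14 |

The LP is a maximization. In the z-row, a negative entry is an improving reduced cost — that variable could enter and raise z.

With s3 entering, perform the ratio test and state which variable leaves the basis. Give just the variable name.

s2

Ratios: row 1 (s1): (17/7)/(4/7) = 17/4; row 2 (s2): (1/7)/(6/7) = 1/6; row 3 (x2): (37/14)/(5/14) = 37/5; row 4 (x1): entry -2/7 ≤ 0, skip; row 5 (s5): (17/2)/(1/2) = 17.
Minimum ratio 1/6 is in the s2 row, so s2 leaves.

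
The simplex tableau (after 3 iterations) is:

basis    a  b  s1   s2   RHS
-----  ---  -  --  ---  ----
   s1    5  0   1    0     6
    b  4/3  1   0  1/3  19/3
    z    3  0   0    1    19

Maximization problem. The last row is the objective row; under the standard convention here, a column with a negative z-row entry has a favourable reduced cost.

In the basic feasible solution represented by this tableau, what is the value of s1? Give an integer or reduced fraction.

6

s1 is basic (row 1); its value is the RHS of that row: 6.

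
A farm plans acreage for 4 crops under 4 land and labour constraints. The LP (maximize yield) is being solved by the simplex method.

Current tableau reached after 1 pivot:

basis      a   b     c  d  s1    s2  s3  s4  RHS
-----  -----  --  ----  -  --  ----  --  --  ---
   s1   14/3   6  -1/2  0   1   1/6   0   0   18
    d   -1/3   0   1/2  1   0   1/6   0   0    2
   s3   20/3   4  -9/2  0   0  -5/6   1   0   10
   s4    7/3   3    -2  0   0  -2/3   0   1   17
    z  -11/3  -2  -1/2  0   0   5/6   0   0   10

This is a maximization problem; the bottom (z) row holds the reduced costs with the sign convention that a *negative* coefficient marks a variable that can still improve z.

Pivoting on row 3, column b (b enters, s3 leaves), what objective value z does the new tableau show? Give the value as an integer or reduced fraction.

Minimum ratio for b: 10/4 = 5/2.
z changes by −(z-row coeff of b)·ratio = −(-2)·(5/2) = 5.
New z = 10 + 5 = 15.

15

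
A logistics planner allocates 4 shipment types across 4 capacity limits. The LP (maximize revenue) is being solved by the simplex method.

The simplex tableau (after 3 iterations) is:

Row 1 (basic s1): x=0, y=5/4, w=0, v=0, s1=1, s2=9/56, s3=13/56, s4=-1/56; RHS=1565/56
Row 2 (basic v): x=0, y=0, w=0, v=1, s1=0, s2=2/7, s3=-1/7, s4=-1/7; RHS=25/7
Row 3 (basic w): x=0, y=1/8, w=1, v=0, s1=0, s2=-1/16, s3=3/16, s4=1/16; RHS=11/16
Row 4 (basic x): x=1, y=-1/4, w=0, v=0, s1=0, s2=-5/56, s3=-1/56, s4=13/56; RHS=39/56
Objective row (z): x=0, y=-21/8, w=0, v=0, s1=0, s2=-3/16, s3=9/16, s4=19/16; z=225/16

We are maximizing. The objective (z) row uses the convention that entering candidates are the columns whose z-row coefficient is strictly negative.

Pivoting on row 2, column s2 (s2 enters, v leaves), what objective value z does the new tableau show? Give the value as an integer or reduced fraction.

Minimum ratio for s2: (25/7)/(2/7) = 25/2.
z changes by −(z-row coeff of s2)·ratio = −(-3/16)·(25/2) = 75/32.
New z = 225/16 + (75/32) = 525/32.

525/32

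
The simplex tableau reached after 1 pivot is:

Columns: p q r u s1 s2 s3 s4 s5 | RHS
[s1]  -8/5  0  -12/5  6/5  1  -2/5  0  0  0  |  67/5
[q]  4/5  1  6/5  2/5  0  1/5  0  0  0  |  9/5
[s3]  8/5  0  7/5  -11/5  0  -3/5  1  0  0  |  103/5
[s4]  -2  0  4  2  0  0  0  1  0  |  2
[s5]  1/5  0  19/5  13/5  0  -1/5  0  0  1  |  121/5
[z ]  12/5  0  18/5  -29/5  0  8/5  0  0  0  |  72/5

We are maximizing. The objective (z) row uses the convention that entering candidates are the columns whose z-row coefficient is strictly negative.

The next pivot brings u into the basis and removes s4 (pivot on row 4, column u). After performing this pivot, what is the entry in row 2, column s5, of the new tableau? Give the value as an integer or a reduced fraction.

0

Pivot element is row 4, column u: 2.
Normalize row 4: new (row 4, s5) = 0/2 = 0.
row 2 ← row 2 − (2/5)·(new row 4): 0 − (2/5)·0 = 0.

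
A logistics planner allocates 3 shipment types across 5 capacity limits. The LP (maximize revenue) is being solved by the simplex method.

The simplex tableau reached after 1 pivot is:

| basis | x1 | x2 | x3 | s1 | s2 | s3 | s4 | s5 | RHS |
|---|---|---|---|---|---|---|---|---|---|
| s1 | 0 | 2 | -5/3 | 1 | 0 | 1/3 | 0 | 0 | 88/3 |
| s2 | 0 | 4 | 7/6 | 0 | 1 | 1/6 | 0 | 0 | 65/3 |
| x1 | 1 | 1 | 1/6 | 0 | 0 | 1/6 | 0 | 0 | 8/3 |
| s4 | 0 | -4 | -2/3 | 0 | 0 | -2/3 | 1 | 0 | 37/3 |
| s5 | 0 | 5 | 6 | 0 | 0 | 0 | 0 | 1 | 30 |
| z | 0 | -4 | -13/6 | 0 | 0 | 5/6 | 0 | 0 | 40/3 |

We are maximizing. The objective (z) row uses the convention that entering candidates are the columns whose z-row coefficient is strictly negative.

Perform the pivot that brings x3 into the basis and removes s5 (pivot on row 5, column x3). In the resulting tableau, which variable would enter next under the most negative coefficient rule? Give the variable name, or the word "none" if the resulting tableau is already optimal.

x2

Pivot element 6. New z-row = old z-row − (-13/6)·(row 5/6).
Updated z-row coefficients: x1: 0, x2: -79/36, x3: 0, s1: 0, s2: 0, s3: 5/6, s4: 0, s5: 13/36.
The most negative is -79/36 in column x2, so x2 would enter next.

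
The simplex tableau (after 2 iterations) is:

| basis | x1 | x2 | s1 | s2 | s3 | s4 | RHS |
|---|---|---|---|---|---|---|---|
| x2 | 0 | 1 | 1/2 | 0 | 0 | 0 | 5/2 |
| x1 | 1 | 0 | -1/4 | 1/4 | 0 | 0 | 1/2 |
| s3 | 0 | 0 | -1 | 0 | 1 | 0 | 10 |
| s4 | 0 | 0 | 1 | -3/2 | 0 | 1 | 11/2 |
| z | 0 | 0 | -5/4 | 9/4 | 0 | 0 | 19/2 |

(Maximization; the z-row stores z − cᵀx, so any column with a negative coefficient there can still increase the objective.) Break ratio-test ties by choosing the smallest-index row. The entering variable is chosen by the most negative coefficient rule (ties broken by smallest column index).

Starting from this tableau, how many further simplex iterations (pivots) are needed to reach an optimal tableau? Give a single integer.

pivot: s1 in, x2 out → z = 63/4
No improving column remains; optimal.

1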